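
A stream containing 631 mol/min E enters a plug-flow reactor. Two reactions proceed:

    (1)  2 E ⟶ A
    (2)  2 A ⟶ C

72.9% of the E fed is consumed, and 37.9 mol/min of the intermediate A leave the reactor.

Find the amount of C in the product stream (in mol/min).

Conversion of E: E consumed = 2ξ₁ = 0.729 × 631 → ξ₁ = 230 mol/min.
A balance: n_A = 0 + 1ξ₁ − 2ξ₂ = 37.9 → ξ₂ = (1·230 − 37.9)/2 = 96.05 mol/min.
Outlet amounts (n = n₀ + Σ ν·ξ):
  E: 631 − 2(230) = 171
  A: 0 + 1(230) − 2(96.05) = 37.9
  C: 0 + 1(96.05) = 96.05

96 mol/min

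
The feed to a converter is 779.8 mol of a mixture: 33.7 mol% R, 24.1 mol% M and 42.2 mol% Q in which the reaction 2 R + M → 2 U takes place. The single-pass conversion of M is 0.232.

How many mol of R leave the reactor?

176 mol

M reacted = 0.232 × 187.9 = 43.6 mol; ν_M = −1, so ξ = 43.6/1 = 43.6 mol.
Outlet amounts (n = n₀ + ν ξ):
  R: 262.8 − 2(43.6) = 175.6
  M: 187.9 − 1(43.6) = 144.3
  U: 0 + 2(43.6) = 87.2
  Q: 329.1 (inert)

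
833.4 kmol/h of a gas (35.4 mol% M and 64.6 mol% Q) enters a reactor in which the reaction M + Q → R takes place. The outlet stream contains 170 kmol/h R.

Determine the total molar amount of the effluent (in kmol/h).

For R: n = n₀ + 1ξ → 170 = 0 + 1ξ, giving ξ = 170 kmol/h.
Outlet amounts (n = n₀ + ν ξ):
  M: 295 − 1(170) = 125
  Q: 538.4 − 1(170) = 368.4
  R: 0 + 1(170) = 170
Total out = 125 + 368.4 + 170 = 663.4 kmol/h.

663 kmol/h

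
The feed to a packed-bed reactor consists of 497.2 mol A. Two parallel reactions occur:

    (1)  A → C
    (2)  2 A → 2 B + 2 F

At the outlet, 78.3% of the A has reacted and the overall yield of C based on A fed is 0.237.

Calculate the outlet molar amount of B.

271 mol

Yield of C: 1ξ₁ / 497.2 = 0.237 → ξ₁ = 117.8 mol.
Conversion of A: 1ξ₁ + 2ξ₂ = 0.783 × 497.2 = 389.3 → ξ₂ = 135.7 mol.
Outlet amounts (n = n₀ + Σ ν·ξ):
  A: 497.2 − 1(117.8) − 2(135.7) = 107.9
  C: 0 + 1(117.8) = 117.8
  B: 0 + 2(135.7) = 271.5
  F: 0 + 2(135.7) = 271.5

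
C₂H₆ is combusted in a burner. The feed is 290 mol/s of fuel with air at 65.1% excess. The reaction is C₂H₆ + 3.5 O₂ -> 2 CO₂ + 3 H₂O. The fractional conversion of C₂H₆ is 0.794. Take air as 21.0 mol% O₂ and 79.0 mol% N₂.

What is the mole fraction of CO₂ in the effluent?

Stoichiometric O₂ = 3.5 × 290 = 1015 mol/s; O₂ fed = 1015 × 1.651 = 1676 mol/s.
N₂ fed = 1676 × 79/21 = 6304 mol/s.
Fuel reacted = 0.794 × 290 → ξ = 230.3 mol/s.
Outlet (n = n₀ + ν ξ):
  C₂H₆: 290 − 1(230.3) = 59.74
  O₂: 1676 − 3.5(230.3) = 869.9
  N₂: 6304 (inert)
  CO₂: 0 + 2(230.3) = 460.5
  H₂O: 0 + 3(230.3) = 690.8
Total out = 8385 mol/s; y_CO₂ = 460.5 / 8385 = 0.05492.

0.0549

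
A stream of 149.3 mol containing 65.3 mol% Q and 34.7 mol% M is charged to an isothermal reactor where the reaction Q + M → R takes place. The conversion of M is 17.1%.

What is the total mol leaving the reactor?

M reacted = 0.171 × 51.81 = 8.859 mol; ν_M = −1, so ξ = 8.859/1 = 8.859 mol.
Outlet amounts (n = n₀ + ν ξ):
  Q: 97.49 − 1(8.859) = 88.63
  M: 51.81 − 1(8.859) = 42.95
  R: 0 + 1(8.859) = 8.859
Total out = 88.63 + 42.95 + 8.859 = 140.4 mol.

140 mol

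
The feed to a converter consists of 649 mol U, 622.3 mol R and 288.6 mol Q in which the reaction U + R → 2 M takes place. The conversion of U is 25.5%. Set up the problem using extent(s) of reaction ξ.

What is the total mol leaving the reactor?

U reacted = 0.255 × 649 = 165.5 mol; ν_U = −1, so ξ = 165.5/1 = 165.5 mol.
Outlet amounts (n = n₀ + ν ξ):
  U: 649 − 1(165.5) = 483.5
  R: 622.3 − 1(165.5) = 456.8
  M: 0 + 2(165.5) = 331
  Q: 288.6 (inert)
Total out = 483.5 + 456.8 + 331 + 288.6 = 1560 mol.

1560 mol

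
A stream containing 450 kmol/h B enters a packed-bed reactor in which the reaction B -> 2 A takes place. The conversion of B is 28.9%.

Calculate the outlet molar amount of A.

B reacted = 0.289 × 450 = 130 kmol/h; ν_B = −1, so ξ = 130/1 = 130 kmol/h.
Outlet amounts (n = n₀ + ν ξ):
  B: 450 − 1(130) = 320
  A: 0 + 2(130) = 260.1

260 kmol/h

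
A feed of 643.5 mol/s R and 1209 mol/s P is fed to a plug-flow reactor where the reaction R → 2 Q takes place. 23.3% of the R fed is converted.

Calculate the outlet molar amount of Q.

300 mol/s

R reacted = 0.233 × 643.5 = 149.9 mol/s; ν_R = −1, so ξ = 149.9/1 = 149.9 mol/s.
Outlet amounts (n = n₀ + ν ξ):
  R: 643.5 − 1(149.9) = 493.6
  Q: 0 + 2(149.9) = 299.9
  P: 1209 (inert)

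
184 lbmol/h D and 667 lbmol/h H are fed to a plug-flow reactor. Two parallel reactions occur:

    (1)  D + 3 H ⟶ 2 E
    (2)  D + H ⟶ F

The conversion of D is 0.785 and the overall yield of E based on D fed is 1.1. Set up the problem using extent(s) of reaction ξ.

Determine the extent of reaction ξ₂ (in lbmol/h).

Yield of E: 2ξ₁ / 184 = 1.1 → ξ₁ = 101.2 lbmol/h.
Conversion of D: 1ξ₁ + 1ξ₂ = 0.785 × 184 = 144.4 → ξ₂ = 43.24 lbmol/h.
Outlet amounts (n = n₀ + Σ ν·ξ):
  D: 184 − 1(101.2) − 1(43.24) = 39.56
  H: 667 − 3(101.2) − 1(43.24) = 320.2
  E: 0 + 2(101.2) = 202.4
  F: 0 + 1(43.24) = 43.24

ξ₂ = 43.2 lbmol/h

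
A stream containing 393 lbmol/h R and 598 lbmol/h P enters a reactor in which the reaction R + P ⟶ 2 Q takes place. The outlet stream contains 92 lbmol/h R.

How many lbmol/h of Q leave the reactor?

602 lbmol/h

For R: n = n₀ − 1ξ → 92 = 393 − 1ξ, giving ξ = 301 lbmol/h.
Outlet amounts (n = n₀ + ν ξ):
  R: 393 − 1(301) = 92
  P: 598 − 1(301) = 297
  Q: 0 + 2(301) = 602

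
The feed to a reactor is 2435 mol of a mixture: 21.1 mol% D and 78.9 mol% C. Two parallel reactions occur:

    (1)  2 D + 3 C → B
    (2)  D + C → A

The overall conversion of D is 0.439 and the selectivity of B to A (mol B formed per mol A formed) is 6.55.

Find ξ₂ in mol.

Conversion of D: D consumed = 0.439 × 513.8 = 225.6 mol = 2ξ₁ + 1ξ₂.
Selectivity: 1ξ₁ / (1ξ₂) = 6.55 → ξ₁ = 6.55 ξ₂.
Substitute: (2·6.55 + 1) ξ₂ = 225.6 → ξ₂ = 16 mol, ξ₁ = 104.8 mol.
Outlet amounts (n = n₀ + Σ ν·ξ):
  D: 513.8 − 2(104.8) − 1(16) = 288.2
  C: 1921 − 3(104.8) − 1(16) = 1591
  B: 0 + 1(104.8) = 104.8
  A: 0 + 1(16) = 16

ξ₂ = 16 mol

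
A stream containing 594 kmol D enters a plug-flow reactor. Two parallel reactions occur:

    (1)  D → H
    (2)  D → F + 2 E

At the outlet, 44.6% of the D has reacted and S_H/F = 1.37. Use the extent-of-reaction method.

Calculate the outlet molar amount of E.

Conversion of D: D consumed = 0.446 × 594 = 264.9 kmol = 1ξ₁ + 1ξ₂.
Selectivity: 1ξ₁ / (1ξ₂) = 1.37 → ξ₁ = 1.37 ξ₂.
Substitute: (1·1.37 + 1) ξ₂ = 264.9 → ξ₂ = 111.8 kmol, ξ₁ = 153.1 kmol.
Outlet amounts (n = n₀ + Σ ν·ξ):
  D: 594 − 1(153.1) − 1(111.8) = 329.1
  H: 0 + 1(153.1) = 153.1
  F: 0 + 1(111.8) = 111.8
  E: 0 + 2(111.8) = 223.6

224 kmol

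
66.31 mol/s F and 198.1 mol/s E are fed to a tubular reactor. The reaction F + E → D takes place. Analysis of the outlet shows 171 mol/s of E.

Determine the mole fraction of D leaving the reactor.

For E: n = n₀ − 1ξ → 171 = 198.1 − 1ξ, giving ξ = 27.1 mol/s.
Outlet amounts (n = n₀ + ν ξ):
  F: 66.31 − 1(27.1) = 39.21
  E: 198.1 − 1(27.1) = 171
  D: 0 + 1(27.1) = 27.1
Total out = 237.3 mol/s; y_D = 27.1 / 237.3 = 0.1142.

0.114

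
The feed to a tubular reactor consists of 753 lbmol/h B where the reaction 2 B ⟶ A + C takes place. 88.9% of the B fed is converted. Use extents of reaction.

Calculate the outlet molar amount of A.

335 lbmol/h

B reacted = 0.889 × 753 = 669.4 lbmol/h; ν_B = −2, so ξ = 669.4/2 = 334.7 lbmol/h.
Outlet amounts (n = n₀ + ν ξ):
  B: 753 − 2(334.7) = 83.58
  A: 0 + 1(334.7) = 334.7
  C: 0 + 1(334.7) = 334.7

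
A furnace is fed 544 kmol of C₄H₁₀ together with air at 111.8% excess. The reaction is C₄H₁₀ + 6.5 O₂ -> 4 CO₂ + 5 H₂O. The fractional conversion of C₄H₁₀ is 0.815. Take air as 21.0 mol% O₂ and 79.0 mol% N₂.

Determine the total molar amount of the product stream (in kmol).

Stoichiometric O₂ = 6.5 × 544 = 3536 kmol; O₂ fed = 3536 × 2.118 = 7489 kmol.
N₂ fed = 7489 × 79/21 = 28170 kmol.
Fuel reacted = 0.815 × 544 → ξ = 443.4 kmol.
Outlet (n = n₀ + ν ξ):
  C₄H₁₀: 544 − 1(443.4) = 100.6
  O₂: 7489 − 6.5(443.4) = 4607
  N₂: 28170 (inert)
  CO₂: 0 + 4(443.4) = 1773
  H₂O: 0 + 5(443.4) = 2217
Total out = 100.6 + 4607 + 28170 + 1773 + 2217 = 36870 kmol.

36900 kmol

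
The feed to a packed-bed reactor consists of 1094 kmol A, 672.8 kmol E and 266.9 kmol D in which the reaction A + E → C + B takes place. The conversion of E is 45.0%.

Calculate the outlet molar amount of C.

E reacted = 0.45 × 672.8 = 302.8 kmol; ν_E = −1, so ξ = 302.8/1 = 302.8 kmol.
Outlet amounts (n = n₀ + ν ξ):
  A: 1094 − 1(302.8) = 791.2
  E: 672.8 − 1(302.8) = 370
  C: 0 + 1(302.8) = 302.8
  B: 0 + 1(302.8) = 302.8
  D: 266.9 (inert)

303 kmol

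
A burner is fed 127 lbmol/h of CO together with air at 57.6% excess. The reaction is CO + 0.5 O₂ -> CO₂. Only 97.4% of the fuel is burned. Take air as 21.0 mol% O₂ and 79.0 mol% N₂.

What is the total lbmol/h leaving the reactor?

542 lbmol/h

Stoichiometric O₂ = 0.5 × 127 = 63.5 lbmol/h; O₂ fed = 63.5 × 1.576 = 100.1 lbmol/h.
N₂ fed = 100.1 × 79/21 = 376.5 lbmol/h.
Fuel reacted = 0.974 × 127 → ξ = 123.7 lbmol/h.
Outlet (n = n₀ + ν ξ):
  CO: 127 − 1(123.7) = 3.302
  O₂: 100.1 − 0.5(123.7) = 38.23
  N₂: 376.5 (inert)
  CO₂: 0 + 1(123.7) = 123.7
Total out = 3.302 + 38.23 + 376.5 + 123.7 = 541.7 lbmol/h.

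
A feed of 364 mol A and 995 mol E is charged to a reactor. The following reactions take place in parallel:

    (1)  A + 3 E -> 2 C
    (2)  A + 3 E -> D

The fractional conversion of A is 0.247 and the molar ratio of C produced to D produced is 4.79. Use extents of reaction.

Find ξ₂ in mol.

ξ₂ = 26.5 mol

Conversion of A: A consumed = 0.247 × 364 = 89.91 mol = 1ξ₁ + 1ξ₂.
Selectivity: 2ξ₁ / (1ξ₂) = 4.79 → ξ₁ = 2.395 ξ₂.
Substitute: (1·2.395 + 1) ξ₂ = 89.91 → ξ₂ = 26.48 mol, ξ₁ = 63.43 mol.
Outlet amounts (n = n₀ + Σ ν·ξ):
  A: 364 − 1(63.43) − 1(26.48) = 274.1
  E: 995 − 3(63.43) − 3(26.48) = 725.3
  C: 0 + 2(63.43) = 126.9
  D: 0 + 1(26.48) = 26.48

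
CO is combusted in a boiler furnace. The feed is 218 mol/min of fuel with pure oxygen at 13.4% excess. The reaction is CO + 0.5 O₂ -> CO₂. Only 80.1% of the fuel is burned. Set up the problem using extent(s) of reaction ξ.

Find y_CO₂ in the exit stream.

Stoichiometric O₂ = 0.5 × 218 = 109 mol/min; O₂ fed = 109 × 1.134 = 123.6 mol/min.
Fuel reacted = 0.801 × 218 → ξ = 174.6 mol/min.
Outlet (n = n₀ + ν ξ):
  CO: 218 − 1(174.6) = 43.38
  O₂: 123.6 − 0.5(174.6) = 36.3
  CO₂: 0 + 1(174.6) = 174.6
Total out = 254.3 mol/min; y_CO₂ = 174.6 / 254.3 = 0.6867.

0.687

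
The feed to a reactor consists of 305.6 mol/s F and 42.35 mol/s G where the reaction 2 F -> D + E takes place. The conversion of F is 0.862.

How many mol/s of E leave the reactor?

F reacted = 0.862 × 305.6 = 263.4 mol/s; ν_F = −2, so ξ = 263.4/2 = 131.7 mol/s.
Outlet amounts (n = n₀ + ν ξ):
  F: 305.6 − 2(131.7) = 42.17
  D: 0 + 1(131.7) = 131.7
  E: 0 + 1(131.7) = 131.7
  G: 42.35 (inert)

132 mol/s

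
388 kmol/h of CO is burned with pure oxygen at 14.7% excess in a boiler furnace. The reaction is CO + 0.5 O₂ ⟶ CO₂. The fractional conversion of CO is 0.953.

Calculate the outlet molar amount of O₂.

Stoichiometric O₂ = 0.5 × 388 = 194 kmol/h; O₂ fed = 194 × 1.147 = 222.5 kmol/h.
Fuel reacted = 0.953 × 388 → ξ = 369.8 kmol/h.
Outlet (n = n₀ + ν ξ):
  CO: 388 − 1(369.8) = 18.24
  O₂: 222.5 − 0.5(369.8) = 37.64
  CO₂: 0 + 1(369.8) = 369.8

37.6 kmol/h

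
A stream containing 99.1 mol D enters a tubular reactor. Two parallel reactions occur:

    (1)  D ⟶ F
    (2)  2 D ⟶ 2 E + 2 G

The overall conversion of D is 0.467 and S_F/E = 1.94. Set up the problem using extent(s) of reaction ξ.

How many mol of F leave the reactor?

Conversion of D: D consumed = 0.467 × 99.1 = 46.28 mol = 1ξ₁ + 2ξ₂.
Selectivity: 1ξ₁ / (2ξ₂) = 1.94 → ξ₁ = 3.88 ξ₂.
Substitute: (1·3.88 + 2) ξ₂ = 46.28 → ξ₂ = 7.871 mol, ξ₁ = 30.54 mol.
Outlet amounts (n = n₀ + Σ ν·ξ):
  D: 99.1 − 1(30.54) − 2(7.871) = 52.82
  F: 0 + 1(30.54) = 30.54
  E: 0 + 2(7.871) = 15.74
  G: 0 + 2(7.871) = 15.74

30.5 mol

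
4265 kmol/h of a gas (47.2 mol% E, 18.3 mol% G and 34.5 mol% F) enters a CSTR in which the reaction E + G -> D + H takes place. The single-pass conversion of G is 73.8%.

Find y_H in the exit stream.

G reacted = 0.738 × 780.5 = 576 kmol/h; ν_G = −1, so ξ = 576/1 = 576 kmol/h.
Outlet amounts (n = n₀ + ν ξ):
  E: 2013 − 1(576) = 1437
  G: 780.5 − 1(576) = 204.5
  D: 0 + 1(576) = 576
  H: 0 + 1(576) = 576
  F: 1471 (inert)
Total out = 4265 kmol/h; y_H = 576 / 4265 = 0.1351.

0.135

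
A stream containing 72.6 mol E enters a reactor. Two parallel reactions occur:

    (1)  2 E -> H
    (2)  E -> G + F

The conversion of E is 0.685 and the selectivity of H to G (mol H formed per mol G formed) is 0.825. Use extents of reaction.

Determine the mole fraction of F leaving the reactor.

0.247

Conversion of E: E consumed = 0.685 × 72.6 = 49.73 mol = 2ξ₁ + 1ξ₂.
Selectivity: 1ξ₁ / (1ξ₂) = 0.825 → ξ₁ = 0.825 ξ₂.
Substitute: (2·0.825 + 1) ξ₂ = 49.73 → ξ₂ = 18.77 mol, ξ₁ = 15.48 mol.
Outlet amounts (n = n₀ + Σ ν·ξ):
  E: 72.6 − 2(15.48) − 1(18.77) = 22.87
  H: 0 + 1(15.48) = 15.48
  G: 0 + 1(18.77) = 18.77
  F: 0 + 1(18.77) = 18.77
Total out = 75.88 mol; y_F = 18.77 / 75.88 = 0.2473.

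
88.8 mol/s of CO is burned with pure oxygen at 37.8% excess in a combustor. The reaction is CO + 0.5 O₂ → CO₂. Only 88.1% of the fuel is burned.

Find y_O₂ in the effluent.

0.199

Stoichiometric O₂ = 0.5 × 88.8 = 44.4 mol/s; O₂ fed = 44.4 × 1.378 = 61.18 mol/s.
Fuel reacted = 0.881 × 88.8 → ξ = 78.23 mol/s.
Outlet (n = n₀ + ν ξ):
  CO: 88.8 − 1(78.23) = 10.57
  O₂: 61.18 − 0.5(78.23) = 22.07
  CO₂: 0 + 1(78.23) = 78.23
Total out = 110.9 mol/s; y_O₂ = 22.07 / 110.9 = 0.199.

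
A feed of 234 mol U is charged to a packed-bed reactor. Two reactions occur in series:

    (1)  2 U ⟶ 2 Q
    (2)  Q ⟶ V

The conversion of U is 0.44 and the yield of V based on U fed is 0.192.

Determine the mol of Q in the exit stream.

58 mol

Conversion of U: U consumed = 2ξ₁ = 0.44 × 234 → ξ₁ = 51.48 mol.
Yield of V: 1ξ₂ / 234 = 0.192 → ξ₂ = 44.93 mol.
Outlet amounts (n = n₀ + Σ ν·ξ):
  U: 234 − 2(51.48) = 131
  Q: 0 + 2(51.48) − 1(44.93) = 58.03
  V: 0 + 1(44.93) = 44.93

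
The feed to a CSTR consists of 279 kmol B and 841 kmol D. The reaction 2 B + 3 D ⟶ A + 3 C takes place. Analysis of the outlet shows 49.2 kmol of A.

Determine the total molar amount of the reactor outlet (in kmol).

For A: n = n₀ + 1ξ → 49.2 = 0 + 1ξ, giving ξ = 49.2 kmol.
Outlet amounts (n = n₀ + ν ξ):
  B: 279 − 2(49.2) = 180.6
  D: 841 − 3(49.2) = 693.4
  A: 0 + 1(49.2) = 49.2
  C: 0 + 3(49.2) = 147.6
Total out = 180.6 + 693.4 + 49.2 + 147.6 = 1071 kmol.

1070 kmol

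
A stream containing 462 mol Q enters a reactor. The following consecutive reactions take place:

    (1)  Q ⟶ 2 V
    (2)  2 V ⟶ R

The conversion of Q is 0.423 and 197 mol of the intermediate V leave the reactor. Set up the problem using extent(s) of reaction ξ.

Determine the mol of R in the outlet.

96.9 mol

Conversion of Q: Q consumed = 1ξ₁ = 0.423 × 462 → ξ₁ = 195.4 mol.
V balance: n_V = 0 + 2ξ₁ − 2ξ₂ = 197 → ξ₂ = (2·195.4 − 197)/2 = 96.93 mol.
Outlet amounts (n = n₀ + Σ ν·ξ):
  Q: 462 − 1(195.4) = 266.6
  V: 0 + 2(195.4) − 2(96.93) = 197
  R: 0 + 1(96.93) = 96.93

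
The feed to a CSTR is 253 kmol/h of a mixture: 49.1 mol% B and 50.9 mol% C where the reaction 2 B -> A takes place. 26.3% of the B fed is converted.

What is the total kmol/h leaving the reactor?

B reacted = 0.263 × 124.2 = 32.67 kmol/h; ν_B = −2, so ξ = 32.67/2 = 16.34 kmol/h.
Outlet amounts (n = n₀ + ν ξ):
  B: 124.2 − 2(16.34) = 91.55
  A: 0 + 1(16.34) = 16.34
  C: 128.8 (inert)
Total out = 91.55 + 16.34 + 128.8 = 236.7 kmol/h.

237 kmol/h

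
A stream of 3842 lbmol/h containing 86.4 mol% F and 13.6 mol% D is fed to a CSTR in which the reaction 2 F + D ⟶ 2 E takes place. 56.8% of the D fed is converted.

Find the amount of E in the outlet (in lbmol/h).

594 lbmol/h

D reacted = 0.568 × 522.5 = 296.8 lbmol/h; ν_D = −1, so ξ = 296.8/1 = 296.8 lbmol/h.
Outlet amounts (n = n₀ + ν ξ):
  F: 3319 − 2(296.8) = 2726
  D: 522.5 − 1(296.8) = 225.7
  E: 0 + 2(296.8) = 593.6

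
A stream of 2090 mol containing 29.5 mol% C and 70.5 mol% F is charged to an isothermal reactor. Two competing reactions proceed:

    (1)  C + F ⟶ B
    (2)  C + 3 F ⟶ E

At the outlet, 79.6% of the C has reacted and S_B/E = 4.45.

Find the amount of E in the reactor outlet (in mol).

90.1 mol

Conversion of C: C consumed = 0.796 × 616.5 = 490.8 mol = 1ξ₁ + 1ξ₂.
Selectivity: 1ξ₁ / (1ξ₂) = 4.45 → ξ₁ = 4.45 ξ₂.
Substitute: (1·4.45 + 1) ξ₂ = 490.8 → ξ₂ = 90.05 mol, ξ₁ = 400.7 mol.
Outlet amounts (n = n₀ + Σ ν·ξ):
  C: 616.5 − 1(400.7) − 1(90.05) = 125.8
  F: 1473 − 1(400.7) − 3(90.05) = 802.6
  B: 0 + 1(400.7) = 400.7
  E: 0 + 1(90.05) = 90.05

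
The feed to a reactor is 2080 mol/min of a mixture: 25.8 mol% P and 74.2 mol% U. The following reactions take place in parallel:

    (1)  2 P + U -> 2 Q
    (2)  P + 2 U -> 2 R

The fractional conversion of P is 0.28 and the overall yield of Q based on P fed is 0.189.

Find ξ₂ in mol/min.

Yield of Q: 2ξ₁ / 536.6 = 0.189 → ξ₁ = 50.71 mol/min.
Conversion of P: 2ξ₁ + 1ξ₂ = 0.28 × 536.6 = 150.3 → ξ₂ = 48.83 mol/min.
Outlet amounts (n = n₀ + Σ ν·ξ):
  P: 536.6 − 2(50.71) − 1(48.83) = 386.4
  U: 1543 − 1(50.71) − 2(48.83) = 1395
  Q: 0 + 2(50.71) = 101.4
  R: 0 + 2(48.83) = 97.67

ξ₂ = 48.8 mol/min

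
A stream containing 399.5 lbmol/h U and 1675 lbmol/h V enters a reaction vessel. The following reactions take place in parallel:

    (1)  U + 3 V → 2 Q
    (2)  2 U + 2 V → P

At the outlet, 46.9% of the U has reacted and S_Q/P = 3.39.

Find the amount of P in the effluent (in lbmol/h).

Conversion of U: U consumed = 0.469 × 399.5 = 187.4 lbmol/h = 1ξ₁ + 2ξ₂.
Selectivity: 2ξ₁ / (1ξ₂) = 3.39 → ξ₁ = 1.695 ξ₂.
Substitute: (1·1.695 + 2) ξ₂ = 187.4 → ξ₂ = 50.71 lbmol/h, ξ₁ = 85.95 lbmol/h.
Outlet amounts (n = n₀ + Σ ν·ξ):
  U: 399.5 − 1(85.95) − 2(50.71) = 212.1
  V: 1675 − 3(85.95) − 2(50.71) = 1316
  Q: 0 + 2(85.95) = 171.9
  P: 0 + 1(50.71) = 50.71

50.7 lbmol/h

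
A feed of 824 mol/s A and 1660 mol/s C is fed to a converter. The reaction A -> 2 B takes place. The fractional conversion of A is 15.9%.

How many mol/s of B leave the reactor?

A reacted = 0.159 × 824 = 131 mol/s; ν_A = −1, so ξ = 131/1 = 131 mol/s.
Outlet amounts (n = n₀ + ν ξ):
  A: 824 − 1(131) = 693
  B: 0 + 2(131) = 262
  C: 1660 (inert)

262 mol/s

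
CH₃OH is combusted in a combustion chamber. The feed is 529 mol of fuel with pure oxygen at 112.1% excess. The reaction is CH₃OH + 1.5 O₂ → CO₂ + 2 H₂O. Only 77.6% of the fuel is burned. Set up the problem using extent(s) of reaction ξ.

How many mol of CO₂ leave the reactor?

411 mol

Stoichiometric O₂ = 1.5 × 529 = 793.5 mol; O₂ fed = 793.5 × 2.121 = 1683 mol.
Fuel reacted = 0.776 × 529 → ξ = 410.5 mol.
Outlet (n = n₀ + ν ξ):
  CH₃OH: 529 − 1(410.5) = 118.5
  O₂: 1683 − 1.5(410.5) = 1067
  CO₂: 0 + 1(410.5) = 410.5
  H₂O: 0 + 2(410.5) = 821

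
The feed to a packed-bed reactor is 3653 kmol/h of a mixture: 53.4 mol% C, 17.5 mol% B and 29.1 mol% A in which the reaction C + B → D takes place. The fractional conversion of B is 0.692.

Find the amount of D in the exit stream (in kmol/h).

B reacted = 0.692 × 639.3 = 442.4 kmol/h; ν_B = −1, so ξ = 442.4/1 = 442.4 kmol/h.
Outlet amounts (n = n₀ + ν ξ):
  C: 1951 − 1(442.4) = 1508
  B: 639.3 − 1(442.4) = 196.9
  D: 0 + 1(442.4) = 442.4
  A: 1063 (inert)

442 kmol/h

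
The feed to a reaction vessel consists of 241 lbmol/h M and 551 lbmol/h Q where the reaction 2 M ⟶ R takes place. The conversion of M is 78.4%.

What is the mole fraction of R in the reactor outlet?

0.135

M reacted = 0.784 × 241 = 188.9 lbmol/h; ν_M = −2, so ξ = 188.9/2 = 94.47 lbmol/h.
Outlet amounts (n = n₀ + ν ξ):
  M: 241 − 2(94.47) = 52.06
  R: 0 + 1(94.47) = 94.47
  Q: 551 (inert)
Total out = 697.5 lbmol/h; y_R = 94.47 / 697.5 = 0.1354.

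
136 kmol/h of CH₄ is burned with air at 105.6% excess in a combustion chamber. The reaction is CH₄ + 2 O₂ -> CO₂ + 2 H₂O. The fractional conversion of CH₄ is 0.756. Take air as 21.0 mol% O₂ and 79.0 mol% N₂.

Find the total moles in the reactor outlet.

Stoichiometric O₂ = 2 × 136 = 272 kmol/h; O₂ fed = 272 × 2.056 = 559.2 kmol/h.
N₂ fed = 559.2 × 79/21 = 2104 kmol/h.
Fuel reacted = 0.756 × 136 → ξ = 102.8 kmol/h.
Outlet (n = n₀ + ν ξ):
  CH₄: 136 − 1(102.8) = 33.18
  O₂: 559.2 − 2(102.8) = 353.6
  N₂: 2104 (inert)
  CO₂: 0 + 1(102.8) = 102.8
  H₂O: 0 + 2(102.8) = 205.6
Total out = 33.18 + 353.6 + 2104 + 102.8 + 205.6 = 2799 kmol/h.

2800 kmol/h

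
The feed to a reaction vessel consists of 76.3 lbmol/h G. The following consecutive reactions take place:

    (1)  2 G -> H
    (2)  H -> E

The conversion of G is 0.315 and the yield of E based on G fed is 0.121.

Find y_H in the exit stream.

Conversion of G: G consumed = 2ξ₁ = 0.315 × 76.3 → ξ₁ = 12.02 lbmol/h.
Yield of E: 1ξ₂ / 76.3 = 0.121 → ξ₂ = 9.232 lbmol/h.
Outlet amounts (n = n₀ + Σ ν·ξ):
  G: 76.3 − 2(12.02) = 52.27
  H: 0 + 1(12.02) − 1(9.232) = 2.785
  E: 0 + 1(9.232) = 9.232
Total out = 64.28 lbmol/h; y_H = 2.785 / 64.28 = 0.04332.

0.0433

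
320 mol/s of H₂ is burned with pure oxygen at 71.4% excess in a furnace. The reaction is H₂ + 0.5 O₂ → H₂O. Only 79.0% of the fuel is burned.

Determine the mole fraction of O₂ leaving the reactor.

Stoichiometric O₂ = 0.5 × 320 = 160 mol/s; O₂ fed = 160 × 1.714 = 274.2 mol/s.
Fuel reacted = 0.79 × 320 → ξ = 252.8 mol/s.
Outlet (n = n₀ + ν ξ):
  H₂: 320 − 1(252.8) = 67.2
  O₂: 274.2 − 0.5(252.8) = 147.8
  H₂O: 0 + 1(252.8) = 252.8
Total out = 467.8 mol/s; y_O₂ = 147.8 / 467.8 = 0.316.

0.316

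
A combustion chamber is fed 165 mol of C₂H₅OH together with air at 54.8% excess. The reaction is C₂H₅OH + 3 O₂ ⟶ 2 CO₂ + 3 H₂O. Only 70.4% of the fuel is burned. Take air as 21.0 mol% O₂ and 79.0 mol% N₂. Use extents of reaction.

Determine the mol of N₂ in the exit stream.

Stoichiometric O₂ = 3 × 165 = 495 mol; O₂ fed = 495 × 1.548 = 766.3 mol.
N₂ fed = 766.3 × 79/21 = 2883 mol.
Fuel reacted = 0.704 × 165 → ξ = 116.2 mol.
Outlet (n = n₀ + ν ξ):
  C₂H₅OH: 165 − 1(116.2) = 48.84
  O₂: 766.3 − 3(116.2) = 417.8
  N₂: 2883 (inert)
  CO₂: 0 + 2(116.2) = 232.3
  H₂O: 0 + 3(116.2) = 348.5

2880 mol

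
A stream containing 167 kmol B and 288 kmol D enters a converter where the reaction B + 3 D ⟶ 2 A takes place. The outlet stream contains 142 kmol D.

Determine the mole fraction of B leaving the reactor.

0.331

For D: n = n₀ − 3ξ → 142 = 288 − 3ξ, giving ξ = 48.67 kmol.
Outlet amounts (n = n₀ + ν ξ):
  B: 167 − 1(48.67) = 118.3
  D: 288 − 3(48.67) = 142
  A: 0 + 2(48.67) = 97.33
Total out = 357.7 kmol; y_B = 118.3 / 357.7 = 0.3308.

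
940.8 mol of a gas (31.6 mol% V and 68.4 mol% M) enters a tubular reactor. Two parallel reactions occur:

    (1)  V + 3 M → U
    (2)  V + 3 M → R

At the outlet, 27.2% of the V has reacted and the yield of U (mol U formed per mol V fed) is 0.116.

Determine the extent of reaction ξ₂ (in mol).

Yield of U: 1ξ₁ / 297.3 = 0.116 → ξ₁ = 34.49 mol.
Conversion of V: 1ξ₁ + 1ξ₂ = 0.272 × 297.3 = 80.86 → ξ₂ = 46.38 mol.
Outlet amounts (n = n₀ + Σ ν·ξ):
  V: 297.3 − 1(34.49) − 1(46.38) = 216.4
  M: 643.5 − 3(34.49) − 3(46.38) = 400.9
  U: 0 + 1(34.49) = 34.49
  R: 0 + 1(46.38) = 46.38

ξ₂ = 46.4 mol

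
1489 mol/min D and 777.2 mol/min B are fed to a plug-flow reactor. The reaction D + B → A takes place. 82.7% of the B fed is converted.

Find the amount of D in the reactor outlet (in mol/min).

846 mol/min

B reacted = 0.827 × 777.2 = 642.7 mol/min; ν_B = −1, so ξ = 642.7/1 = 642.7 mol/min.
Outlet amounts (n = n₀ + ν ξ):
  D: 1489 − 1(642.7) = 846.3
  B: 777.2 − 1(642.7) = 134.5
  A: 0 + 1(642.7) = 642.7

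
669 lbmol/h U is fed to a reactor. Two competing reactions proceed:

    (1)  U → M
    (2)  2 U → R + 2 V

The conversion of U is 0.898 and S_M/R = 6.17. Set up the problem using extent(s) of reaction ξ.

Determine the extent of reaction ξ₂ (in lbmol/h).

Conversion of U: U consumed = 0.898 × 669 = 600.8 lbmol/h = 1ξ₁ + 2ξ₂.
Selectivity: 1ξ₁ / (1ξ₂) = 6.17 → ξ₁ = 6.17 ξ₂.
Substitute: (1·6.17 + 2) ξ₂ = 600.8 → ξ₂ = 73.53 lbmol/h, ξ₁ = 453.7 lbmol/h.
Outlet amounts (n = n₀ + Σ ν·ξ):
  U: 669 − 1(453.7) − 2(73.53) = 68.24
  M: 0 + 1(453.7) = 453.7
  R: 0 + 1(73.53) = 73.53
  V: 0 + 2(73.53) = 147.1

ξ₂ = 73.5 lbmol/h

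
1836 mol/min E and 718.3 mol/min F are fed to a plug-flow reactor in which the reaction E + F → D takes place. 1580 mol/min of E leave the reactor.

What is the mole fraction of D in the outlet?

0.111

For E: n = n₀ − 1ξ → 1580 = 1836 − 1ξ, giving ξ = 256 mol/min.
Outlet amounts (n = n₀ + ν ξ):
  E: 1836 − 1(256) = 1580
  F: 718.3 − 1(256) = 462.3
  D: 0 + 1(256) = 256
Total out = 2298 mol/min; y_D = 256 / 2298 = 0.1114.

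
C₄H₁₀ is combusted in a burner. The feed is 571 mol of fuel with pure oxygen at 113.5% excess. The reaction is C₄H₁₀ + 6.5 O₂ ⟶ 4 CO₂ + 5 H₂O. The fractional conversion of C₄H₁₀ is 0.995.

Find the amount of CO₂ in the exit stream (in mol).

Stoichiometric O₂ = 6.5 × 571 = 3712 mol; O₂ fed = 3712 × 2.135 = 7924 mol.
Fuel reacted = 0.995 × 571 → ξ = 568.1 mol.
Outlet (n = n₀ + ν ξ):
  C₄H₁₀: 571 − 1(568.1) = 2.855
  O₂: 7924 − 6.5(568.1) = 4231
  CO₂: 0 + 4(568.1) = 2273
  H₂O: 0 + 5(568.1) = 2841

2270 mol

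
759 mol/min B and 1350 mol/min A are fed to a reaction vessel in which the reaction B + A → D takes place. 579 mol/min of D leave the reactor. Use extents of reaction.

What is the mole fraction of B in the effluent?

0.118

For D: n = n₀ + 1ξ → 579 = 0 + 1ξ, giving ξ = 579 mol/min.
Outlet amounts (n = n₀ + ν ξ):
  B: 759 − 1(579) = 180
  A: 1350 − 1(579) = 771
  D: 0 + 1(579) = 579
Total out = 1530 mol/min; y_B = 180 / 1530 = 0.1176.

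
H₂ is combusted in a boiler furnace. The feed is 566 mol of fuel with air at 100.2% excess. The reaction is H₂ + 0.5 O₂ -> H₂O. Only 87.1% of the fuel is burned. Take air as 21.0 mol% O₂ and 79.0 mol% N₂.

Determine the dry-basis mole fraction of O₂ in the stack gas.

Stoichiometric O₂ = 0.5 × 566 = 283 mol; O₂ fed = 283 × 2.002 = 566.6 mol.
N₂ fed = 566.6 × 79/21 = 2131 mol.
Fuel reacted = 0.871 × 566 → ξ = 493 mol.
Outlet (n = n₀ + ν ξ):
  H₂: 566 − 1(493) = 73.01
  O₂: 566.6 − 0.5(493) = 320.1
  N₂: 2131 (inert)
  H₂O: 0 + 1(493) = 493
Dry total = 2524 mol; y_O₂ (dry) = 320.1 / 2524 = 0.1268.

0.127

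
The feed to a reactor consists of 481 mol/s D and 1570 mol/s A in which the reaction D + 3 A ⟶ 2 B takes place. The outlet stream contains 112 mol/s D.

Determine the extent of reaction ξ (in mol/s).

ξ = 369 mol/s

For D: n = n₀ − 1ξ → 112 = 481 − 1ξ, giving ξ = 369 mol/s.
Outlet amounts (n = n₀ + ν ξ):
  D: 481 − 1(369) = 112
  A: 1570 − 3(369) = 463
  B: 0 + 2(369) = 738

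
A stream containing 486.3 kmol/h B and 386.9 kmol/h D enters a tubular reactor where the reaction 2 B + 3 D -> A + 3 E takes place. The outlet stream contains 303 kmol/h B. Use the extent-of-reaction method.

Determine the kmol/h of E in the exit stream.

275 kmol/h

For B: n = n₀ − 2ξ → 303 = 486.3 − 2ξ, giving ξ = 91.65 kmol/h.
Outlet amounts (n = n₀ + ν ξ):
  B: 486.3 − 2(91.65) = 303
  D: 386.9 − 3(91.65) = 111.9
  A: 0 + 1(91.65) = 91.65
  E: 0 + 3(91.65) = 275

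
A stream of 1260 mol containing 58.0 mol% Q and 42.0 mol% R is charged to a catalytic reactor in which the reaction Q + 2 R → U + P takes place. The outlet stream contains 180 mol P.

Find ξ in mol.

ξ = 180 mol

For P: n = n₀ + 1ξ → 180 = 0 + 1ξ, giving ξ = 180 mol.
Outlet amounts (n = n₀ + ν ξ):
  Q: 730.8 − 1(180) = 550.8
  R: 529.2 − 2(180) = 169.2
  U: 0 + 1(180) = 180
  P: 0 + 1(180) = 180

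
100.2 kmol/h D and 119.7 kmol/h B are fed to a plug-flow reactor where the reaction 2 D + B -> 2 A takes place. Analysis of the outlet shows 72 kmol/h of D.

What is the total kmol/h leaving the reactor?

206 kmol/h

For D: n = n₀ − 2ξ → 72 = 100.2 − 2ξ, giving ξ = 14.1 kmol/h.
Outlet amounts (n = n₀ + ν ξ):
  D: 100.2 − 2(14.1) = 72
  B: 119.7 − 1(14.1) = 105.6
  A: 0 + 2(14.1) = 28.2
Total out = 72 + 105.6 + 28.2 = 205.8 kmol/h.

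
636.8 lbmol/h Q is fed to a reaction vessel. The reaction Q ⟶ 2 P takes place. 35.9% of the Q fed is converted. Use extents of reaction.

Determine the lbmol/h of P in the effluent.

Q reacted = 0.359 × 636.8 = 228.6 lbmol/h; ν_Q = −1, so ξ = 228.6/1 = 228.6 lbmol/h.
Outlet amounts (n = n₀ + ν ξ):
  Q: 636.8 − 1(228.6) = 408.2
  P: 0 + 2(228.6) = 457.2

457 lbmol/h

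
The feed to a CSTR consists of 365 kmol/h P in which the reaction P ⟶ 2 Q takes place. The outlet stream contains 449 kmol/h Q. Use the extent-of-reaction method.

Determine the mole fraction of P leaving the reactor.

0.238

For Q: n = n₀ + 2ξ → 449 = 0 + 2ξ, giving ξ = 224.5 kmol/h.
Outlet amounts (n = n₀ + ν ξ):
  P: 365 − 1(224.5) = 140.5
  Q: 0 + 2(224.5) = 449
Total out = 589.5 kmol/h; y_P = 140.5 / 589.5 = 0.2383.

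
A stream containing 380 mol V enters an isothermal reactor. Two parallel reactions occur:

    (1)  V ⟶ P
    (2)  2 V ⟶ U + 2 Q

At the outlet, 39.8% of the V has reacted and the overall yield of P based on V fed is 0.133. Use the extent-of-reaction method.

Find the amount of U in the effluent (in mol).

Yield of P: 1ξ₁ / 380 = 0.133 → ξ₁ = 50.54 mol.
Conversion of V: 1ξ₁ + 2ξ₂ = 0.398 × 380 = 151.2 → ξ₂ = 50.35 mol.
Outlet amounts (n = n₀ + Σ ν·ξ):
  V: 380 − 1(50.54) − 2(50.35) = 228.8
  P: 0 + 1(50.54) = 50.54
  U: 0 + 1(50.35) = 50.35
  Q: 0 + 2(50.35) = 100.7

50.4 mol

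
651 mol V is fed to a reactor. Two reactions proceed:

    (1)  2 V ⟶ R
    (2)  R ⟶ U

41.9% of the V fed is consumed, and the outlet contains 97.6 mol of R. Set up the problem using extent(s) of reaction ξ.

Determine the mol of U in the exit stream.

38.8 mol

Conversion of V: V consumed = 2ξ₁ = 0.419 × 651 → ξ₁ = 136.4 mol.
R balance: n_R = 0 + 1ξ₁ − 1ξ₂ = 97.6 → ξ₂ = (1·136.4 − 97.6)/1 = 38.78 mol.
Outlet amounts (n = n₀ + Σ ν·ξ):
  V: 651 − 2(136.4) = 378.2
  R: 0 + 1(136.4) − 1(38.78) = 97.6
  U: 0 + 1(38.78) = 38.78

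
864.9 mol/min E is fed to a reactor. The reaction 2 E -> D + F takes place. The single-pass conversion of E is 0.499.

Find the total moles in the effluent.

E reacted = 0.499 × 864.9 = 431.6 mol/min; ν_E = −2, so ξ = 431.6/2 = 215.8 mol/min.
Outlet amounts (n = n₀ + ν ξ):
  E: 864.9 − 2(215.8) = 433.3
  D: 0 + 1(215.8) = 215.8
  F: 0 + 1(215.8) = 215.8
Total out = 433.3 + 215.8 + 215.8 = 864.9 mol/min.

865 mol/min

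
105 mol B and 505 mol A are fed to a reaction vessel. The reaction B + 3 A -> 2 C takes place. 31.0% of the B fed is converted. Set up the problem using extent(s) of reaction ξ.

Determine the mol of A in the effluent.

B reacted = 0.31 × 105 = 32.55 mol; ν_B = −1, so ξ = 32.55/1 = 32.55 mol.
Outlet amounts (n = n₀ + ν ξ):
  B: 105 − 1(32.55) = 72.45
  A: 505 − 3(32.55) = 407.4
  C: 0 + 2(32.55) = 65.1

407 mol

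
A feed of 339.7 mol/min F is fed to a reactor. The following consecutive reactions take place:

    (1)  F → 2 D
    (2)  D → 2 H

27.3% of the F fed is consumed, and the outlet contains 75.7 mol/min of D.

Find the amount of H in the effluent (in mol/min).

220 mol/min

Conversion of F: F consumed = 1ξ₁ = 0.273 × 339.7 → ξ₁ = 92.74 mol/min.
D balance: n_D = 0 + 2ξ₁ − 1ξ₂ = 75.7 → ξ₂ = (2·92.74 − 75.7)/1 = 109.8 mol/min.
Outlet amounts (n = n₀ + Σ ν·ξ):
  F: 339.7 − 1(92.74) = 247
  D: 0 + 2(92.74) − 1(109.8) = 75.7
  H: 0 + 2(109.8) = 219.6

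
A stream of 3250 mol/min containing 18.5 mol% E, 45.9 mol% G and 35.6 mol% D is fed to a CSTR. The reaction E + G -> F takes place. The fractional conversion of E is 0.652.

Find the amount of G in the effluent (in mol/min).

E reacted = 0.652 × 601.2 = 392 mol/min; ν_E = −1, so ξ = 392/1 = 392 mol/min.
Outlet amounts (n = n₀ + ν ξ):
  E: 601.2 − 1(392) = 209.2
  G: 1492 − 1(392) = 1100
  F: 0 + 1(392) = 392
  D: 1157 (inert)

1100 mol/min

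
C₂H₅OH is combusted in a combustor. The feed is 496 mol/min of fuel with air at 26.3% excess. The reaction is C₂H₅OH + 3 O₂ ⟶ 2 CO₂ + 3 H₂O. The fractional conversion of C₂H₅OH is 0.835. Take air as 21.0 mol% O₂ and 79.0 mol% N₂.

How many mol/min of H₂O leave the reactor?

Stoichiometric O₂ = 3 × 496 = 1488 mol/min; O₂ fed = 1488 × 1.263 = 1879 mol/min.
N₂ fed = 1879 × 79/21 = 7070 mol/min.
Fuel reacted = 0.835 × 496 → ξ = 414.2 mol/min.
Outlet (n = n₀ + ν ξ):
  C₂H₅OH: 496 − 1(414.2) = 81.84
  O₂: 1879 − 3(414.2) = 636.9
  N₂: 7070 (inert)
  CO₂: 0 + 2(414.2) = 828.3
  H₂O: 0 + 3(414.2) = 1242

1240 mol/min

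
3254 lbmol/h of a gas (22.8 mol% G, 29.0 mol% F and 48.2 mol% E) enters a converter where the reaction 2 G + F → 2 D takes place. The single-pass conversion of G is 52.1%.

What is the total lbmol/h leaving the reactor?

G reacted = 0.521 × 741.9 = 386.5 lbmol/h; ν_G = −2, so ξ = 386.5/2 = 193.3 lbmol/h.
Outlet amounts (n = n₀ + ν ξ):
  G: 741.9 − 2(193.3) = 355.4
  F: 943.7 − 1(193.3) = 750.4
  D: 0 + 2(193.3) = 386.5
  E: 1568 (inert)
Total out = 355.4 + 750.4 + 386.5 + 1568 = 3061 lbmol/h.

3060 lbmol/h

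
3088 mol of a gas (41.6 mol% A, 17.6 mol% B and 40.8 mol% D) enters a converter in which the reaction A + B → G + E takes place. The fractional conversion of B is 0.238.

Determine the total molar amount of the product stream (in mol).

B reacted = 0.238 × 543.5 = 129.4 mol; ν_B = −1, so ξ = 129.4/1 = 129.4 mol.
Outlet amounts (n = n₀ + ν ξ):
  A: 1285 − 1(129.4) = 1155
  B: 543.5 − 1(129.4) = 414.1
  G: 0 + 1(129.4) = 129.4
  E: 0 + 1(129.4) = 129.4
  D: 1260 (inert)
Total out = 1155 + 414.1 + 129.4 + 129.4 + 1260 = 3088 mol.

3090 mol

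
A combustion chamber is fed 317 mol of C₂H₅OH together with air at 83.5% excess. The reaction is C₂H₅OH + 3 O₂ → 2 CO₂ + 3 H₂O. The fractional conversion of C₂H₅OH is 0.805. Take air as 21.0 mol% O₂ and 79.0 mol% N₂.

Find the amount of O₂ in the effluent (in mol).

980 mol

Stoichiometric O₂ = 3 × 317 = 951 mol; O₂ fed = 951 × 1.835 = 1745 mol.
N₂ fed = 1745 × 79/21 = 6565 mol.
Fuel reacted = 0.805 × 317 → ξ = 255.2 mol.
Outlet (n = n₀ + ν ξ):
  C₂H₅OH: 317 − 1(255.2) = 61.81
  O₂: 1745 − 3(255.2) = 979.5
  N₂: 6565 (inert)
  CO₂: 0 + 2(255.2) = 510.4
  H₂O: 0 + 3(255.2) = 765.6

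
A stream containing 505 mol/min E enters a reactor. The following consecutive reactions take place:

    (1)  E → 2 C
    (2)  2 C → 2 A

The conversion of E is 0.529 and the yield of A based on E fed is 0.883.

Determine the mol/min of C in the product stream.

88.4 mol/min

Conversion of E: E consumed = 1ξ₁ = 0.529 × 505 → ξ₁ = 267.1 mol/min.
Yield of A: 2ξ₂ / 505 = 0.883 → ξ₂ = 223 mol/min.
Outlet amounts (n = n₀ + Σ ν·ξ):
  E: 505 − 1(267.1) = 237.9
  C: 0 + 2(267.1) − 2(223) = 88.38
  A: 0 + 2(223) = 445.9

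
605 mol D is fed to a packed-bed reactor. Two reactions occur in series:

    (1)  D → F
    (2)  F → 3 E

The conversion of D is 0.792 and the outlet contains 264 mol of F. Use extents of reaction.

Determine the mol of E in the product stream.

Conversion of D: D consumed = 1ξ₁ = 0.792 × 605 → ξ₁ = 479.2 mol.
F balance: n_F = 0 + 1ξ₁ − 1ξ₂ = 264 → ξ₂ = (1·479.2 − 264)/1 = 215.2 mol.
Outlet amounts (n = n₀ + Σ ν·ξ):
  D: 605 − 1(479.2) = 125.8
  F: 0 + 1(479.2) − 1(215.2) = 264
  E: 0 + 3(215.2) = 645.5

645 mol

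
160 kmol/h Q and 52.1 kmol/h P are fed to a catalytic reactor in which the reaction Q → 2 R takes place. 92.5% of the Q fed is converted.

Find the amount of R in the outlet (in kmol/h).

296 kmol/h

Q reacted = 0.925 × 160 = 148 kmol/h; ν_Q = −1, so ξ = 148/1 = 148 kmol/h.
Outlet amounts (n = n₀ + ν ξ):
  Q: 160 − 1(148) = 12
  R: 0 + 2(148) = 296
  P: 52.1 (inert)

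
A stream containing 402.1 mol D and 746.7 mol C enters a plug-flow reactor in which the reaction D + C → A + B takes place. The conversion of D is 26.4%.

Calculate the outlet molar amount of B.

D reacted = 0.264 × 402.1 = 106.2 mol; ν_D = −1, so ξ = 106.2/1 = 106.2 mol.
Outlet amounts (n = n₀ + ν ξ):
  D: 402.1 − 1(106.2) = 295.9
  C: 746.7 − 1(106.2) = 640.5
  A: 0 + 1(106.2) = 106.2
  B: 0 + 1(106.2) = 106.2

106 mol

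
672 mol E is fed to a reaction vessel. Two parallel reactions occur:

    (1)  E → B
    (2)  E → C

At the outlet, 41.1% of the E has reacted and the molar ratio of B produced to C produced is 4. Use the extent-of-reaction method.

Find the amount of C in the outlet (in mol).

Conversion of E: E consumed = 0.411 × 672 = 276.2 mol = 1ξ₁ + 1ξ₂.
Selectivity: 1ξ₁ / (1ξ₂) = 4 → ξ₁ = 4 ξ₂.
Substitute: (1·4 + 1) ξ₂ = 276.2 → ξ₂ = 55.24 mol, ξ₁ = 221 mol.
Outlet amounts (n = n₀ + Σ ν·ξ):
  E: 672 − 1(221) − 1(55.24) = 395.8
  B: 0 + 1(221) = 221
  C: 0 + 1(55.24) = 55.24

55.2 mol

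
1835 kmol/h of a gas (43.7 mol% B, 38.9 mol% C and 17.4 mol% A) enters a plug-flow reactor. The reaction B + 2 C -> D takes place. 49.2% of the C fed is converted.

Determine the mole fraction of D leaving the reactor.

0.118

C reacted = 0.492 × 713.8 = 351.2 kmol/h; ν_C = −2, so ξ = 351.2/2 = 175.6 kmol/h.
Outlet amounts (n = n₀ + ν ξ):
  B: 801.9 − 1(175.6) = 626.3
  C: 713.8 − 2(175.6) = 362.6
  D: 0 + 1(175.6) = 175.6
  A: 319.3 (inert)
Total out = 1484 kmol/h; y_D = 175.6 / 1484 = 0.1183.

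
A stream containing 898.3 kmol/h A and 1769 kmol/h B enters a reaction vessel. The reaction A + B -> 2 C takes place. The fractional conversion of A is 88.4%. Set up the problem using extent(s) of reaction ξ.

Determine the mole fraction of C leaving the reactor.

0.595

A reacted = 0.884 × 898.3 = 794.1 kmol/h; ν_A = −1, so ξ = 794.1/1 = 794.1 kmol/h.
Outlet amounts (n = n₀ + ν ξ):
  A: 898.3 − 1(794.1) = 104.2
  B: 1769 − 1(794.1) = 974.9
  C: 0 + 2(794.1) = 1588
Total out = 2667 kmol/h; y_C = 1588 / 2667 = 0.5954.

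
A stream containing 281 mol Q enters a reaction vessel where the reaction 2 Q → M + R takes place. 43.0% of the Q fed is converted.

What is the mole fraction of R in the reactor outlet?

Q reacted = 0.43 × 281 = 120.8 mol; ν_Q = −2, so ξ = 120.8/2 = 60.41 mol.
Outlet amounts (n = n₀ + ν ξ):
  Q: 281 − 2(60.41) = 160.2
  M: 0 + 1(60.41) = 60.41
  R: 0 + 1(60.41) = 60.41
Total out = 281 mol; y_R = 60.41 / 281 = 0.215.

0.215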